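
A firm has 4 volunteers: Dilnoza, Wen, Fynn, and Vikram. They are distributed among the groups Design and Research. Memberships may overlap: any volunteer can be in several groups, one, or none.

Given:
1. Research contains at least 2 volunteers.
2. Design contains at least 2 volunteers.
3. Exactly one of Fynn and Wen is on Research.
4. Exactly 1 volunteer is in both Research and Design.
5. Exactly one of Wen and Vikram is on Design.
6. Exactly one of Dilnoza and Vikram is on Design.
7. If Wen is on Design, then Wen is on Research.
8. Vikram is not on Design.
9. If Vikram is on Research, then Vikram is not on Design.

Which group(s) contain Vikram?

From (8): Vikram ∉ Design.
(5) (exactly one): Wen ∈ Design.
(6) (exactly one): Dilnoza ∈ Design.
(7): Wen ∈ Research.
(3) (exactly one): Fynn ∉ Research.
Suppose Vikram ∉ Research: no assignment then satisfies all the clues, so Vikram ∈ Research.

Vikram: Research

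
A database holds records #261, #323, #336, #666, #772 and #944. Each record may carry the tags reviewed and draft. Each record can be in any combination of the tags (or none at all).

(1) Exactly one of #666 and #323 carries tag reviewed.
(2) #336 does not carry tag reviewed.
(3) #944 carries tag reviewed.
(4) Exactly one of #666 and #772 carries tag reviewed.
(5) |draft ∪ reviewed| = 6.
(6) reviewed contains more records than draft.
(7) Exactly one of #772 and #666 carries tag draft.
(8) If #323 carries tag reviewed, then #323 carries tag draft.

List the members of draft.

draft = {#323, #336, #666}

From (2): #336 ∉ reviewed.
From (3): #944 ∈ reviewed.
Suppose #261 ∈ draft: no assignment then satisfies all the clues, so #261 ∉ draft.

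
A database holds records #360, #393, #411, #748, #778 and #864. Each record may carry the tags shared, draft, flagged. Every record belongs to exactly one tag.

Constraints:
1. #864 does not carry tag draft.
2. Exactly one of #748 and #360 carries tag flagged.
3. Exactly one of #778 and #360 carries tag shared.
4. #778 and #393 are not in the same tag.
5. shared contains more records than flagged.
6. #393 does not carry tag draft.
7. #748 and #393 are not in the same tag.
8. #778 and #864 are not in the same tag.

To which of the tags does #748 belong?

#748: flagged

From (1): #864 ∉ draft.
From (6): #393 ∉ draft.
Suppose #748 ∈ shared: no assignment then satisfies all the clues, so #748 ∉ shared.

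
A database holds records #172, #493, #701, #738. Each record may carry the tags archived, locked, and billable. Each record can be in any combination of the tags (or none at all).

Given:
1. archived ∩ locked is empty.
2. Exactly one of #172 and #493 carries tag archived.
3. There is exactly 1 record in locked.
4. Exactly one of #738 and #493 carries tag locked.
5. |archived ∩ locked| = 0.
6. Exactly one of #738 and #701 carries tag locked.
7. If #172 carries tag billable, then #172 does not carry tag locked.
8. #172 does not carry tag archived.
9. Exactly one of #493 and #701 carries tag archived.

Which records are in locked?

From (8): #172 ∉ archived.
(2) (exactly one): #493 ∈ archived.
(9) (exactly one): #701 ∉ archived.
(1) (disjoint): #493 ∉ locked.
(4) (exactly one): #738 ∈ locked.
(6) (exactly one): #701 ∉ locked.
(1) (disjoint): #738 ∉ archived.
(3): locked already has 1, so the rest are out.

locked = {#738}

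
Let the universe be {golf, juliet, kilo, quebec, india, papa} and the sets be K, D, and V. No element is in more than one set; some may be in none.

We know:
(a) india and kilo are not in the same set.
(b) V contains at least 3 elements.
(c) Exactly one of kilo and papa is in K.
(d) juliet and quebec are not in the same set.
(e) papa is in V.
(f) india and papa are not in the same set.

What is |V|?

3

From (e): papa ∈ V.
(c) (exactly one): kilo ∈ K.
(f): india ∉ V.
(a): india ∉ K.
Suppose golf ∈ K: no assignment then satisfies all the clues, so golf ∉ K.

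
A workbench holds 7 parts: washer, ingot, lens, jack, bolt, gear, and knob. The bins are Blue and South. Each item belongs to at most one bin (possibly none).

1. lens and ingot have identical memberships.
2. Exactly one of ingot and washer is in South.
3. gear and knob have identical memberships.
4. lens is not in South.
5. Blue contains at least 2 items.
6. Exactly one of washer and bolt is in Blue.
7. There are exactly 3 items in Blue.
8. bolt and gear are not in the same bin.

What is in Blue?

Blue = {bolt, ingot, lens}

From (4): lens ∉ South.
(1): ingot matches lens: ingot ∉ South.
(2) (exactly one): washer ∈ South.
(6) (exactly one): bolt ∈ Blue.
(8): gear ∉ Blue.
(3): knob matches gear: knob ∉ Blue.
Suppose ingot ∉ Blue: no assignment then satisfies all the clues, so ingot ∈ Blue.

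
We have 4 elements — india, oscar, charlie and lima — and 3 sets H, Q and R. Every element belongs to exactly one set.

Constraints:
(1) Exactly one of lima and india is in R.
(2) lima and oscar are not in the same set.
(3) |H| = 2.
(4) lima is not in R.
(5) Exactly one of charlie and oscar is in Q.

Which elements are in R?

From (4): lima ∉ R.
(1) (exactly one): india ∈ R.
Suppose oscar ∈ R: no assignment then satisfies all the clues, so oscar ∉ R.

R = {india}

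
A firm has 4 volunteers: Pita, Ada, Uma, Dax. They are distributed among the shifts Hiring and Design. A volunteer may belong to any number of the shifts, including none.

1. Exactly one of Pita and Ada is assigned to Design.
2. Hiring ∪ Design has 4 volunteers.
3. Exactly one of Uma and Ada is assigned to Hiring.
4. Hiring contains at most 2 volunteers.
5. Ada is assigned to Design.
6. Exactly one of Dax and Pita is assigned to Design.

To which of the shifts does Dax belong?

Dax: Design

From (5): Ada ∈ Design.
(1) (exactly one): Pita ∉ Design.
(6) (exactly one): Dax ∈ Design.
Suppose Dax ∈ Hiring: no assignment then satisfies all the clues, so Dax ∉ Hiring.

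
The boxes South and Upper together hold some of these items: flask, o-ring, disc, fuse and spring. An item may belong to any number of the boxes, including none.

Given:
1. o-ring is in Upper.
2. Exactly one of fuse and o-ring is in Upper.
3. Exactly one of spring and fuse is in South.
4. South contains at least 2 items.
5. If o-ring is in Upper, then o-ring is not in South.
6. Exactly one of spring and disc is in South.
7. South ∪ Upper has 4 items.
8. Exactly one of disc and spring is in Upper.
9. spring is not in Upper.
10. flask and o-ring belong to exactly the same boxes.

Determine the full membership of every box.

South = {disc, fuse}; Upper = {disc, flask, o-ring}

From (1): o-ring ∈ Upper.
From (9): spring ∉ Upper.
(2) (exactly one): fuse ∉ Upper.
(5): o-ring ∉ South.
(8) (exactly one): disc ∈ Upper.
(10): flask matches o-ring: flask ∉ South.
(10): flask matches o-ring: flask ∈ Upper.
Suppose disc ∉ South: no assignment then satisfies all the clues, so disc ∈ South.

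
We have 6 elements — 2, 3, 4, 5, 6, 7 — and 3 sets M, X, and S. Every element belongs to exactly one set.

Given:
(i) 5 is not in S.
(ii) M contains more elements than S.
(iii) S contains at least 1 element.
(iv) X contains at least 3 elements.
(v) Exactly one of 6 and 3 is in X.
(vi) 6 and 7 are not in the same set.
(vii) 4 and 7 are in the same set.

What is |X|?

From (i): 5 ∉ S.
Suppose 3 ∈ M: no assignment then satisfies all the clues, so 3 ∉ M.

3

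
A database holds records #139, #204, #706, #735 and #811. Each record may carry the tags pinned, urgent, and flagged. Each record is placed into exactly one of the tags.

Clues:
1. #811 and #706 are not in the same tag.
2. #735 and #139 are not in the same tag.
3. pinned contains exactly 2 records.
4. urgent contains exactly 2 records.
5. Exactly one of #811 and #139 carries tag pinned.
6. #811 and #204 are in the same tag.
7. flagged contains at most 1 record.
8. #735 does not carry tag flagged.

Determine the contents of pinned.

pinned = {#204, #811}

From (8): #735 ∉ flagged.
Suppose #139 ∈ pinned: no assignment then satisfies all the clues, so #139 ∉ pinned.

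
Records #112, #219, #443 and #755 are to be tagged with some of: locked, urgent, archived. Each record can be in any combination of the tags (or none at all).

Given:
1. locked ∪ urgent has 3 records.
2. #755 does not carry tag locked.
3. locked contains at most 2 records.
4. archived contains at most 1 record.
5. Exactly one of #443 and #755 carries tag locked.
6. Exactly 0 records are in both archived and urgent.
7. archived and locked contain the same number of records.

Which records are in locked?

From (2): #755 ∉ locked.
(5) (exactly one): #443 ∈ locked.
Suppose #112 ∈ locked: no assignment then satisfies all the clues, so #112 ∉ locked.

locked = {#443}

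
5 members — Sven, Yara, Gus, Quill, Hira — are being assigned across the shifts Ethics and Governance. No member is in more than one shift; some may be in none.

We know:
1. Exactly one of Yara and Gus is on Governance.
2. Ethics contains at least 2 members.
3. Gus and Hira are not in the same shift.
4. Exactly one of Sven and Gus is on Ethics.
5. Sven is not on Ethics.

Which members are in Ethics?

Ethics = {Gus, Quill}

From (5): Sven ∉ Ethics.
(4) (exactly one): Gus ∈ Ethics.
(1) (exactly one): Yara ∈ Governance.
(3): Hira ∉ Ethics.
(2): only 2 candidates remain for Ethics, so all are in.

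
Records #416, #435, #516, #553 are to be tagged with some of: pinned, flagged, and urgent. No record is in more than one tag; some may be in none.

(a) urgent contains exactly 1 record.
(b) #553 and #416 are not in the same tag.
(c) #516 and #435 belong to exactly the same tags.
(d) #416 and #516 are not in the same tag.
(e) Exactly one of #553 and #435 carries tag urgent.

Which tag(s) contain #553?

#553: urgent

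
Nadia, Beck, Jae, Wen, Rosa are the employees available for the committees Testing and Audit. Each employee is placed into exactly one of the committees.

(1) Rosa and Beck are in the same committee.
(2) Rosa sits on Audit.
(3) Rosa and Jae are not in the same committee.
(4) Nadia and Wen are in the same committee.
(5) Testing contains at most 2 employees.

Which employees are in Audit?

From (2): Rosa ∈ Audit.
(1): Beck matches Rosa: Beck ∉ Testing.
(1): Beck matches Rosa: Beck ∈ Audit.
(3): Jae ∉ Audit.
Only one committee left: Jae ∈ Testing.
Suppose Nadia ∉ Audit: no assignment then satisfies all the clues, so Nadia ∈ Audit.

Audit = {Beck, Nadia, Rosa, Wen}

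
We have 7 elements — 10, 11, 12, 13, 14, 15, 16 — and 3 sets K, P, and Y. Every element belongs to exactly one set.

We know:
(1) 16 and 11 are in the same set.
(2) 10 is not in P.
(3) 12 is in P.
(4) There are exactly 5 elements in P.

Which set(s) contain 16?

16: P

From (2): 10 ∉ P.
From (3): 12 ∈ P.
Suppose 16 ∈ K: no assignment then satisfies all the clues, so 16 ∉ K.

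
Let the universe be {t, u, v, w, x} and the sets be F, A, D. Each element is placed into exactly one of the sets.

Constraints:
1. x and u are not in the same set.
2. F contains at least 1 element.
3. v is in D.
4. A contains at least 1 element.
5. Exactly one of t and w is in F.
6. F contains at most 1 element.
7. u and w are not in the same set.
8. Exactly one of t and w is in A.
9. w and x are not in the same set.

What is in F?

F = {w}

From (3): v ∈ D.
Suppose t ∈ F: no assignment then satisfies all the clues, so t ∉ F.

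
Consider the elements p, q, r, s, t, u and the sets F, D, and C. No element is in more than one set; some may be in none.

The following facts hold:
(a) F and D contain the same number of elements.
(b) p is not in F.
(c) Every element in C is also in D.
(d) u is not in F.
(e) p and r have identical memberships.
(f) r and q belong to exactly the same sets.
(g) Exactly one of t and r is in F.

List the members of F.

From (b): p ∉ F.
From (d): u ∉ F.
(e): r matches p: r ∉ F.
(f): q matches r: q ∉ F.
(g) (exactly one): t ∈ F.
Suppose s ∈ F: no assignment then satisfies all the clues, so s ∉ F.

F = {t}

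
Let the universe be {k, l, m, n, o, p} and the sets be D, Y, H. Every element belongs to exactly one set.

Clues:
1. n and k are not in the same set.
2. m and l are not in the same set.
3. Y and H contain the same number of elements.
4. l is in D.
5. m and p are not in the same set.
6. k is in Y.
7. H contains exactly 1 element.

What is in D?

From (4): l ∈ D.
From (6): k ∈ Y.
(1): n ∉ Y.
(2): m ∉ D.
Suppose n ∉ D: no assignment then satisfies all the clues, so n ∈ D.

D = {l, n, o, p}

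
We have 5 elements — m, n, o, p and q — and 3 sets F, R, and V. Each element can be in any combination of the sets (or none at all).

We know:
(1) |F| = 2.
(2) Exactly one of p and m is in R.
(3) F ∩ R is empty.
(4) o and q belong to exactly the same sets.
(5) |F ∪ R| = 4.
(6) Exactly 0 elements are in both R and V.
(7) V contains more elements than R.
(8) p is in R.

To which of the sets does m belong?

m: V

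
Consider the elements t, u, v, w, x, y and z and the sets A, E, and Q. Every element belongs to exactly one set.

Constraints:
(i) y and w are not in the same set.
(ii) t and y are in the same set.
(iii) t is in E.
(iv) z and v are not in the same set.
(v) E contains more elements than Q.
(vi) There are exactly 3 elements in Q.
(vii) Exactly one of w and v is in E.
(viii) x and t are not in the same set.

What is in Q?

Q = {w, x, z}

From (iii): t ∈ E.
(ii): y matches t: y ∉ A.
(ii): y matches t: y ∈ E.
(viii): x ∉ E.
(i): w ∉ E.
(vii) (exactly one): v ∈ E.
(iv): z ∉ E.
Suppose u ∈ Q: no assignment then satisfies all the clues, so u ∉ Q.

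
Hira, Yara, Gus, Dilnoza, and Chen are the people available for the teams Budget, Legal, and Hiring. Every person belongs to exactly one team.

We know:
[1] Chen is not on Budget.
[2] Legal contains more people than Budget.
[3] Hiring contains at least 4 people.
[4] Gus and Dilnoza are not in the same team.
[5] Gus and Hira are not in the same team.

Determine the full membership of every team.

Budget = {}; Legal = {Gus}; Hiring = {Chen, Dilnoza, Hira, Yara}

From (1): Chen ∉ Budget.
Suppose Hira ∈ Budget: no assignment then satisfies all the clues, so Hira ∉ Budget.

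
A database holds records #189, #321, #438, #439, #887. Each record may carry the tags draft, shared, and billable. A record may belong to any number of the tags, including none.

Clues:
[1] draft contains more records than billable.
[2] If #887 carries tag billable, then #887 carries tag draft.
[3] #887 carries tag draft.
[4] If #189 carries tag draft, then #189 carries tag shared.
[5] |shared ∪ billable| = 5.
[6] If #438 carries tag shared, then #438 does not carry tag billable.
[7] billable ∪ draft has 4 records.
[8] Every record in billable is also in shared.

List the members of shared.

shared = {#189, #321, #438, #439, #887}

From (3): #887 ∈ draft.
Suppose #189 ∉ shared: no assignment then satisfies all the clues, so #189 ∈ shared.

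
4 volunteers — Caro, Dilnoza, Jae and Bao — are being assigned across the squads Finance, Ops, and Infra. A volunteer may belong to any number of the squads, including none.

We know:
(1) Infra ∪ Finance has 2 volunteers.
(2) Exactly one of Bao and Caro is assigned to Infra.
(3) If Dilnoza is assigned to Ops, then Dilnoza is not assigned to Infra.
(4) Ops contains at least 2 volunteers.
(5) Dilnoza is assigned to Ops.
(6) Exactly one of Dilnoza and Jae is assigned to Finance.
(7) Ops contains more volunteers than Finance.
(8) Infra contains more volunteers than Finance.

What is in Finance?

Finance = {Jae}

From (5): Dilnoza ∈ Ops.
(3): Dilnoza ∉ Infra.
Suppose Caro ∈ Finance: no assignment then satisfies all the clues, so Caro ∉ Finance.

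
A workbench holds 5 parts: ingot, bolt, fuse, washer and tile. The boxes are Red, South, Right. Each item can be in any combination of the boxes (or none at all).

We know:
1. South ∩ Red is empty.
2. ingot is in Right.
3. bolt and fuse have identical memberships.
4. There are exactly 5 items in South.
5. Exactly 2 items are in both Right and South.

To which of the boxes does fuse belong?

fuse: South

From (2): ingot ∈ Right.
(4): only 5 candidates remain for South, so all are in.
(1) (disjoint): ingot ∉ Red.
(1) (disjoint): bolt ∉ Red.
(1) (disjoint): fuse ∉ Red.
(1) (disjoint): washer ∉ Red.
(1) (disjoint): tile ∉ Red.
Suppose fuse ∈ Right: no assignment then satisfies all the clues, so fuse ∉ Right.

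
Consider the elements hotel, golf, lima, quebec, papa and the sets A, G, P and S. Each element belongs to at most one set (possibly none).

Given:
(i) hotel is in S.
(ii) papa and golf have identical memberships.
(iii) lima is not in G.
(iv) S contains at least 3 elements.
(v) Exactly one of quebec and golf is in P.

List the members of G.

G = {}

From (i): hotel ∈ S.
From (iii): lima ∉ G.
Suppose golf ∈ G: no assignment then satisfies all the clues, so golf ∉ G.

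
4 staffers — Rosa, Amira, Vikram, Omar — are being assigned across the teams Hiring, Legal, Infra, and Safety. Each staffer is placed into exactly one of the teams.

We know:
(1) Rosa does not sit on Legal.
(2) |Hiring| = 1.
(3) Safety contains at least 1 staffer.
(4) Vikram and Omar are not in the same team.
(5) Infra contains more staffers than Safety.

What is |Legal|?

0

From (1): Rosa ∉ Legal.
Suppose Amira ∈ Legal: no assignment then satisfies all the clues, so Amira ∉ Legal.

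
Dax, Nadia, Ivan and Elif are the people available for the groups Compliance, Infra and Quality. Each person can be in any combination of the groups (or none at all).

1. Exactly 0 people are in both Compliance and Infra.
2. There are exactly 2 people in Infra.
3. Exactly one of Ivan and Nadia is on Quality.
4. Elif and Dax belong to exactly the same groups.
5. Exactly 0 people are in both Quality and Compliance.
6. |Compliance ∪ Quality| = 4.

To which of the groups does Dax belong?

Dax: Infra, Quality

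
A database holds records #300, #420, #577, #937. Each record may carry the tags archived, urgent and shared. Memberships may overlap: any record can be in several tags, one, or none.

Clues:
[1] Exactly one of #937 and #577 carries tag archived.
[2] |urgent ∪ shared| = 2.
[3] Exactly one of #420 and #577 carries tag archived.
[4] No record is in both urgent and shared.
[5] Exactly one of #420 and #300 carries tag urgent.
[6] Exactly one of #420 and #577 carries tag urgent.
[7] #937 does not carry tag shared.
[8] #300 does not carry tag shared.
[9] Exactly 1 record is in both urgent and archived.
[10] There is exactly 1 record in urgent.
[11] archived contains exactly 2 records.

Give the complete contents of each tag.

archived = {#420, #937}; urgent = {#420}; shared = {#577}

From (7): #937 ∉ shared.
From (8): #300 ∉ shared.
Suppose #300 ∈ archived: no assignment then satisfies all the clues, so #300 ∉ archived.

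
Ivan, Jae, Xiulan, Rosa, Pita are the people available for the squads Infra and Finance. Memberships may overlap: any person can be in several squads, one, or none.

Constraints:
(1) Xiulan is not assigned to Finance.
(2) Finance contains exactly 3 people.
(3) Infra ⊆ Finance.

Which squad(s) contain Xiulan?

Xiulan: none

From (1): Xiulan ∉ Finance.
(3) contrapositive: Xiulan ∉ Infra.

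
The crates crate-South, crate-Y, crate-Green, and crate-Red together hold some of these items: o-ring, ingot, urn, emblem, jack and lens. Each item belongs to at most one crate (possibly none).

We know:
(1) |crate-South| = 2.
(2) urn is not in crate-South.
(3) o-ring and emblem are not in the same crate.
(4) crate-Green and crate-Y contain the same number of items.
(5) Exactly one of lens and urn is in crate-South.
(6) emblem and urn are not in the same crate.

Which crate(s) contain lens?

lens: crate-South

From (2): urn ∉ crate-South.
(5) (exactly one): lens ∈ crate-South.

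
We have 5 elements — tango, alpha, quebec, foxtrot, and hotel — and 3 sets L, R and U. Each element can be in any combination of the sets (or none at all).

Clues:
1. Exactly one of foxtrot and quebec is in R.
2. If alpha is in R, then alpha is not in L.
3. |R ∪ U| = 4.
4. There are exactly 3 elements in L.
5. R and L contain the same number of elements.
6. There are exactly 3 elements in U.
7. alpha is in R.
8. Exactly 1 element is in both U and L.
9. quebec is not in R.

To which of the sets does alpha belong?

alpha: R, U

From (7): alpha ∈ R.
From (9): quebec ∉ R.
(1) (exactly one): foxtrot ∈ R.
(2): alpha ∉ L.
Suppose alpha ∉ U: no assignment then satisfies all the clues, so alpha ∈ U.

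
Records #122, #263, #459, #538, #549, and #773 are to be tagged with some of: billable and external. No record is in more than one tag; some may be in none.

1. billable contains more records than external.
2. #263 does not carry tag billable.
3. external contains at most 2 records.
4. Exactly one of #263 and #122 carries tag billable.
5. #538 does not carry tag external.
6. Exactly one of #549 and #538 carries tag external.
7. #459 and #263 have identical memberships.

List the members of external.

external = {#549}

From (2): #263 ∉ billable.
From (5): #538 ∉ external.
(4) (exactly one): #122 ∈ billable.
(6) (exactly one): #549 ∈ external.
(7): #459 matches #263: #459 ∉ billable.
Suppose #263 ∈ external: no assignment then satisfies all the clues, so #263 ∉ external.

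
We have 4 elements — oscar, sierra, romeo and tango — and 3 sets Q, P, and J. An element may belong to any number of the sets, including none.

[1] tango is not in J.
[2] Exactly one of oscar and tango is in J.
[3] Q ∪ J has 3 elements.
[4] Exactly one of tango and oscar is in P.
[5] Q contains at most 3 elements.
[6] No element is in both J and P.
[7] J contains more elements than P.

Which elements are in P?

P = {tango}

From (1): tango ∉ J.
(2) (exactly one): oscar ∈ J.
(6) (disjoint): oscar ∉ P.
(4) (exactly one): tango ∈ P.
Suppose sierra ∈ P: no assignment then satisfies all the clues, so sierra ∉ P.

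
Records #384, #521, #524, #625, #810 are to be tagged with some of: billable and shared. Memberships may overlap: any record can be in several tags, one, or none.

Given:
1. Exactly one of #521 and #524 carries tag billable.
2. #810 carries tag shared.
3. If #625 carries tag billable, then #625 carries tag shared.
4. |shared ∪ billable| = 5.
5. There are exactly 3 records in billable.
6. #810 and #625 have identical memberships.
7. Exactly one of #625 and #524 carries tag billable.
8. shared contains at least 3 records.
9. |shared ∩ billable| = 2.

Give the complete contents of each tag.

billable = {#521, #625, #810}; shared = {#384, #524, #625, #810}

From (2): #810 ∈ shared.
(6): #625 matches #810: #625 ∈ shared.
Suppose #384 ∈ billable: no assignment then satisfies all the clues, so #384 ∉ billable.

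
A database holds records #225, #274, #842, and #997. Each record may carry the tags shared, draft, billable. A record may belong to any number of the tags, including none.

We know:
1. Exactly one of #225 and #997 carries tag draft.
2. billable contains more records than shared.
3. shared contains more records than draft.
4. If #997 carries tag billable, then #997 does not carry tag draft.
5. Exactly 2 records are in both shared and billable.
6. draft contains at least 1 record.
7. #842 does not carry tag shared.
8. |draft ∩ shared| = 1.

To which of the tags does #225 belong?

#225: billable, draft, shared

From (7): #842 ∉ shared.
Suppose #225 ∉ shared: no assignment then satisfies all the clues, so #225 ∈ shared.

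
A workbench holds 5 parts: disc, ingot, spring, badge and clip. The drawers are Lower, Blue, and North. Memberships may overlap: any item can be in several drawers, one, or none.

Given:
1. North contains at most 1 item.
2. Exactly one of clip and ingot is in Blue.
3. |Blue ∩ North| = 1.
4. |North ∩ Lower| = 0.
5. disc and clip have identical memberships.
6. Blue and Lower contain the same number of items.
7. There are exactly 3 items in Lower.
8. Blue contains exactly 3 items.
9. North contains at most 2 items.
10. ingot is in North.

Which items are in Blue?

Blue = {badge, ingot, spring}

From (10): ingot ∈ North.
(1): North already has 1, so the rest are out.
Suppose disc ∈ Blue: no assignment then satisfies all the clues, so disc ∉ Blue.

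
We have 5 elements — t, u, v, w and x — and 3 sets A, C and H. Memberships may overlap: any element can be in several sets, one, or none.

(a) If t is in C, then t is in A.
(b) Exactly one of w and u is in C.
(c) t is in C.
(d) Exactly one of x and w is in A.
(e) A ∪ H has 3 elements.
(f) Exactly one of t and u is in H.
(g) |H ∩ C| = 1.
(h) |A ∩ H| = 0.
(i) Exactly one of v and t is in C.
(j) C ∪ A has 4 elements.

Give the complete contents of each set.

From (c): t ∈ C.
(a): t ∈ A.
(i) (exactly one): v ∉ C.
Suppose t ∈ H: no assignment then satisfies all the clues, so t ∉ H.

A = {t, w}; C = {t, u, x}; H = {u}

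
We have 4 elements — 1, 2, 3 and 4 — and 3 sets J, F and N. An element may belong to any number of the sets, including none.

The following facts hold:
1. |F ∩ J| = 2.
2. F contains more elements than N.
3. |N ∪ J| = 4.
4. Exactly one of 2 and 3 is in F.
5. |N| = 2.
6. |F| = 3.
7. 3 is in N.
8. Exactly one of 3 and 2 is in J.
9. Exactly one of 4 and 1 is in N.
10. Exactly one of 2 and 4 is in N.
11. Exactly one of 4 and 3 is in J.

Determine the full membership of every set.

J = {1, 2, 4}; F = {1, 3, 4}; N = {3, 4}

From (7): 3 ∈ N.
Suppose 1 ∉ J: no assignment then satisfies all the clues, so 1 ∈ J.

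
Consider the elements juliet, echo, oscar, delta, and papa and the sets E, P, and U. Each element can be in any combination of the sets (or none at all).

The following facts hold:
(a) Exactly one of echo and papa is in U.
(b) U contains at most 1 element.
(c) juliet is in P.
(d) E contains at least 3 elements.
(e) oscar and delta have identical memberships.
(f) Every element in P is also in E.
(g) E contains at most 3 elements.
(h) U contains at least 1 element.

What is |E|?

3

From (c): juliet ∈ P.
(f) with juliet ∈ P: juliet ∈ E.
Suppose juliet ∈ U: no assignment then satisfies all the clues, so juliet ∉ U.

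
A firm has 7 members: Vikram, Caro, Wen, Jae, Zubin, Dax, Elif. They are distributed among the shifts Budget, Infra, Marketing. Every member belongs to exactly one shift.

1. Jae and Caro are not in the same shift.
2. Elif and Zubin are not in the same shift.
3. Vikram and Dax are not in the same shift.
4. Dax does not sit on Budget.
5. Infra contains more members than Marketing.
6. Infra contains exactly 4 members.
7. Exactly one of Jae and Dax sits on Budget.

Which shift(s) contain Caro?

From (4): Dax ∉ Budget.
(7) (exactly one): Jae ∈ Budget.
(1): Caro ∉ Budget.
Suppose Caro ∉ Infra: no assignment then satisfies all the clues, so Caro ∈ Infra.

Caro: Infra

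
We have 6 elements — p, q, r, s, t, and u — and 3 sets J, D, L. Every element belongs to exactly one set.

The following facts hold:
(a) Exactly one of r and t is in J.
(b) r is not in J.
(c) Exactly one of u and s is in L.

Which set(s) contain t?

t: J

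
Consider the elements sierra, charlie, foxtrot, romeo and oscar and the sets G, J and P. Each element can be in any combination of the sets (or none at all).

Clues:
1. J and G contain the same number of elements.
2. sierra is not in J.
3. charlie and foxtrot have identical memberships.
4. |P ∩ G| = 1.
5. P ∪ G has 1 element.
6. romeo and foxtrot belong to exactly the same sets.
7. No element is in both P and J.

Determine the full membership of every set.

G = {sierra}; J = {oscar}; P = {sierra}

From (2): sierra ∉ J.
Suppose sierra ∉ G: no assignment then satisfies all the clues, so sierra ∈ G.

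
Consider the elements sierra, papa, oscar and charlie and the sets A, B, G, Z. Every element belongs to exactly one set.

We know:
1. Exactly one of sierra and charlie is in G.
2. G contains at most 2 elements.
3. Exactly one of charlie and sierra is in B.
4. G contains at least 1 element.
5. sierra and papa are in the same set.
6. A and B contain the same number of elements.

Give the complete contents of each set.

A = {oscar}; B = {charlie}; G = {papa, sierra}; Z = {}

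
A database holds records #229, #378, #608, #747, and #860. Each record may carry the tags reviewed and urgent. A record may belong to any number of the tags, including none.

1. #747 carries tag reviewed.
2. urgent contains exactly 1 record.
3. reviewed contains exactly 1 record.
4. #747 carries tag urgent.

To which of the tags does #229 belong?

From (1): #747 ∈ reviewed.
From (4): #747 ∈ urgent.
(2): urgent already has 1, so the rest are out.
(3): reviewed already has 1, so the rest are out.

#229: none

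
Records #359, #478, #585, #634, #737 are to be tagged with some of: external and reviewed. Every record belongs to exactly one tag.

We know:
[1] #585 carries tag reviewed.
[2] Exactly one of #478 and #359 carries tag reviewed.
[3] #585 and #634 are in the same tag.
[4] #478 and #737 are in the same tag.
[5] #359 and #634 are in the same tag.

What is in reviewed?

reviewed = {#359, #585, #634}

From (1): #585 ∈ reviewed.
(3): #634 matches #585: #634 ∉ external.
(3): #634 matches #585: #634 ∈ reviewed.
(5): #359 matches #634: #359 ∉ external.
(5): #359 matches #634: #359 ∈ reviewed.
(2) (exactly one): #478 ∉ reviewed.
(4): #737 matches #478: #737 ∉ reviewed.
Only one tag left: #478 ∈ external.
Only one tag left: #737 ∈ external.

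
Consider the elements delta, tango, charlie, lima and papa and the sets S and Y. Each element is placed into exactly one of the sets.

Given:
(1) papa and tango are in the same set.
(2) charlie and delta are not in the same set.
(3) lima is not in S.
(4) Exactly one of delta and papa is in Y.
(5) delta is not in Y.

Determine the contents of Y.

From (3): lima ∉ S.
From (5): delta ∉ Y.
(4) (exactly one): papa ∈ Y.
Only one set left: delta ∈ S.
Only one set left: lima ∈ Y.
(1): tango matches papa: tango ∉ S.
(1): tango matches papa: tango ∈ Y.
(2): charlie ∉ S.
Only one set left: charlie ∈ Y.

Y = {charlie, lima, papa, tango}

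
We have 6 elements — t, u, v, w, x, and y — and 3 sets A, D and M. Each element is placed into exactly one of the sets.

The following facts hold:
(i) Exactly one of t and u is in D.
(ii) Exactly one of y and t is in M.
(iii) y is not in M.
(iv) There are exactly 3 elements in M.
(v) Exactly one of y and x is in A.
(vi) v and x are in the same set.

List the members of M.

M = {t, v, x}

From (iii): y ∉ M.
(ii) (exactly one): t ∈ M.
(i) (exactly one): u ∈ D.
Suppose v ∉ M: no assignment then satisfies all the clues, so v ∈ M.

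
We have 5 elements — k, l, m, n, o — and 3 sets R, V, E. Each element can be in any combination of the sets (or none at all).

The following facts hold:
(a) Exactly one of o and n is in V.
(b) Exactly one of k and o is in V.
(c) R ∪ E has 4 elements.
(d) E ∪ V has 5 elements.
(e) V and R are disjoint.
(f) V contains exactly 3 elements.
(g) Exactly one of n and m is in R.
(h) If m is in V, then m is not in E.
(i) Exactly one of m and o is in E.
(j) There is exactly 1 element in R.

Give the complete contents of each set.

R = {n}; V = {l, m, o}; E = {k, l, n, o}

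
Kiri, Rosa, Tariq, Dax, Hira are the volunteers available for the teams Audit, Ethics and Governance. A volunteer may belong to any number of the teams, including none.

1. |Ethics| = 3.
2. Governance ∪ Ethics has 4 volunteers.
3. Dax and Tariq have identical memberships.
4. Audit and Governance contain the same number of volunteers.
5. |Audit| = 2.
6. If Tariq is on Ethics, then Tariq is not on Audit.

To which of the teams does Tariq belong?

Tariq: Ethics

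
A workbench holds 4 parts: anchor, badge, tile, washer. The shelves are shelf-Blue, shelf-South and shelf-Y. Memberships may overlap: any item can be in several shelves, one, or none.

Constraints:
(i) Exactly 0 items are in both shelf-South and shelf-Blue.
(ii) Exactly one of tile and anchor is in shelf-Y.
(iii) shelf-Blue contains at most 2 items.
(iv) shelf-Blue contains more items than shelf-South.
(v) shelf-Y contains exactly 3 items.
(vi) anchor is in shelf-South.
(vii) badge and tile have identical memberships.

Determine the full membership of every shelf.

shelf-Blue = {badge, tile}; shelf-South = {anchor}; shelf-Y = {badge, tile, washer}

From (vi): anchor ∈ shelf-South.
Suppose anchor ∈ shelf-Blue: no assignment then satisfies all the clues, so anchor ∉ shelf-Blue.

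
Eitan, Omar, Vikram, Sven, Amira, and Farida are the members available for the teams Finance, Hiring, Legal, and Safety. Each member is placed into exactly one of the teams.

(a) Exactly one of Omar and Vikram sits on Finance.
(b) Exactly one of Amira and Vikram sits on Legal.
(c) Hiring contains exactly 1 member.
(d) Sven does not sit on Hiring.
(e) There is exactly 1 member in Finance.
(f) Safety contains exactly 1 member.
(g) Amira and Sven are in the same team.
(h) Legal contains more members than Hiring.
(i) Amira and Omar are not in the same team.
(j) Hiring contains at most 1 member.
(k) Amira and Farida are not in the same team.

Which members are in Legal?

Legal = {Amira, Eitan, Sven}

From (d): Sven ∉ Hiring.
(g): Amira matches Sven: Amira ∉ Hiring.
Suppose Eitan ∉ Legal: no assignment then satisfies all the clues, so Eitan ∈ Legal.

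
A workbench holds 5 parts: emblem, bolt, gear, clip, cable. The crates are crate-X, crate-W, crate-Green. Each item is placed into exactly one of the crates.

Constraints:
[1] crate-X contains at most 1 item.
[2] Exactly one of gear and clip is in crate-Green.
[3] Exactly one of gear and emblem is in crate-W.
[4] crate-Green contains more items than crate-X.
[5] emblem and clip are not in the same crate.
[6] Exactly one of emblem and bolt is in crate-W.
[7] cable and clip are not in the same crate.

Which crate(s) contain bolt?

bolt: crate-Green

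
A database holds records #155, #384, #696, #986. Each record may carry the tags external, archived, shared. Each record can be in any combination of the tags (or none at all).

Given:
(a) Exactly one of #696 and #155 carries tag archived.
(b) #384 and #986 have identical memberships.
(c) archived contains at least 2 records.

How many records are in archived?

3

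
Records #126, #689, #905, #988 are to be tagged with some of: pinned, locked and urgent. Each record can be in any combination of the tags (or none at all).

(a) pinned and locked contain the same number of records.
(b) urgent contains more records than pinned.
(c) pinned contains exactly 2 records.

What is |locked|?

2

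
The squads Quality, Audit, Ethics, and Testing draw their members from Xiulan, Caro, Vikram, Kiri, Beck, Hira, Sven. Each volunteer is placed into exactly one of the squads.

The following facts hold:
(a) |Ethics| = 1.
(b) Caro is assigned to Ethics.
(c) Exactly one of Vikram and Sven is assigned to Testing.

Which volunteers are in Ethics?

From (b): Caro ∈ Ethics.
(a): Ethics already has 1, so the rest are out.

Ethics = {Caro}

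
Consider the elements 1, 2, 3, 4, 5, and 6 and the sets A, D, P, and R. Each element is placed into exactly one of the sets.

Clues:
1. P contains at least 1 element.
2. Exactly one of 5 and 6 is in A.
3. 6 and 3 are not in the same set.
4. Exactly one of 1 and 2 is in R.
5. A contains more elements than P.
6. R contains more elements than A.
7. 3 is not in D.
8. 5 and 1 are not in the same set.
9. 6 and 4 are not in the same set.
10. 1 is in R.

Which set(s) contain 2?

From (7): 3 ∉ D.
From (10): 1 ∈ R.
(4) (exactly one): 2 ∉ R.
(8): 5 ∉ R.
Suppose 2 ∉ A: no assignment then satisfies all the clues, so 2 ∈ A.

2: A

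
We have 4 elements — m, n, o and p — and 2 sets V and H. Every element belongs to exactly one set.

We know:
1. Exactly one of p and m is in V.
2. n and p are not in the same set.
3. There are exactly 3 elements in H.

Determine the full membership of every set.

V = {p}; H = {m, n, o}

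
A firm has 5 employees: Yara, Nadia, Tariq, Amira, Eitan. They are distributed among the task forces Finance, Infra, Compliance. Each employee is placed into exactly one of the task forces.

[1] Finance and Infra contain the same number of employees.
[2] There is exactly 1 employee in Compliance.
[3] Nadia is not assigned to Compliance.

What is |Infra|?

2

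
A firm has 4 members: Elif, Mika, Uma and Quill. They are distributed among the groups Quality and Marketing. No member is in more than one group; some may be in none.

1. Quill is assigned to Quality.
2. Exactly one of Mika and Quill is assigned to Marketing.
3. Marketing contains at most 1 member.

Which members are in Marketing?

Marketing = {Mika}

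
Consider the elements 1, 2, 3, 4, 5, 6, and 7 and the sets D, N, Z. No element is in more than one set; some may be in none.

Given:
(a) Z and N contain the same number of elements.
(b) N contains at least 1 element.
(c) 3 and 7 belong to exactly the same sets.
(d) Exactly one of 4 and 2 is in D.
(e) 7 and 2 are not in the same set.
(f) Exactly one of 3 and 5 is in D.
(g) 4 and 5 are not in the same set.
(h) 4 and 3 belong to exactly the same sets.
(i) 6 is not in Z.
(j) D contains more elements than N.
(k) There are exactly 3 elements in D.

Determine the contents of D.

D = {3, 4, 7}

From (i): 6 ∉ Z.
Suppose 1 ∈ D: no assignment then satisfies all the clues, so 1 ∉ D.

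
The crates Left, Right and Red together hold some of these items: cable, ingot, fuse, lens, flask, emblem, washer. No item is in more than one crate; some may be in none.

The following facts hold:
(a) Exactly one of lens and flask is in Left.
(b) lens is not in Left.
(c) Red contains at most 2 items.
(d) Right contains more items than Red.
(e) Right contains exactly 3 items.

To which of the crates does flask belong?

flask: Left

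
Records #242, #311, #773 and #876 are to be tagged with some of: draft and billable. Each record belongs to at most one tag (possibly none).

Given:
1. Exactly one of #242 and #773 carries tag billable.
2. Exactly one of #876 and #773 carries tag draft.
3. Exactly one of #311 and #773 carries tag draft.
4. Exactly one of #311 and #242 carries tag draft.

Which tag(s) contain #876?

#876: draft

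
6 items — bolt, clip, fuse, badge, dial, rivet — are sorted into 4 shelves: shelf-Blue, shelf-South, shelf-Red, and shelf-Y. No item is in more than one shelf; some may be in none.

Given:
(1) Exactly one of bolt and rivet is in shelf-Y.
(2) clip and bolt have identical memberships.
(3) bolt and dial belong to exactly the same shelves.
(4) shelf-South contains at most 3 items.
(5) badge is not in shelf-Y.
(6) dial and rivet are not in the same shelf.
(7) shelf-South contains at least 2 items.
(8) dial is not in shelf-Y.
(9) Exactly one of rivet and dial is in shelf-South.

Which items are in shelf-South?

shelf-South = {bolt, clip, dial}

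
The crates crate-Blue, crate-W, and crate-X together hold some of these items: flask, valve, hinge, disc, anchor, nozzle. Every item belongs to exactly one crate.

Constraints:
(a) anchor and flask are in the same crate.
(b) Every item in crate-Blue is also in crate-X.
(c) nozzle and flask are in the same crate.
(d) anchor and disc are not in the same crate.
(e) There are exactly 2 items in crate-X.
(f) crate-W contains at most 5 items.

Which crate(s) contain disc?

disc: crate-X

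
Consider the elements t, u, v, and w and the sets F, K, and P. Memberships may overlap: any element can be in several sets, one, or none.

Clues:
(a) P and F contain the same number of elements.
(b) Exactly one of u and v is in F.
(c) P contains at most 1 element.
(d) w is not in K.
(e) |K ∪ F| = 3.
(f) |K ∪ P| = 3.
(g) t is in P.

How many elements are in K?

3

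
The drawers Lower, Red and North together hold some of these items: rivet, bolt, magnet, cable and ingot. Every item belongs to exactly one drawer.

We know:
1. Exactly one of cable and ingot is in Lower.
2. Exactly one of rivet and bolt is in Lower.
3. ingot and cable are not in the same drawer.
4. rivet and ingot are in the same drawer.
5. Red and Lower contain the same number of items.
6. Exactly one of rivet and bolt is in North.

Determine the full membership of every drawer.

Lower = {ingot, rivet}; Red = {cable, magnet}; North = {bolt}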